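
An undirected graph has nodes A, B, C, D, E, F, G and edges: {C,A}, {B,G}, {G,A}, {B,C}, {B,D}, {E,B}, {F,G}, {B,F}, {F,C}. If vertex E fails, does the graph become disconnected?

Deleting E leaves 1 component (was 1), so E is not a cut vertex.

No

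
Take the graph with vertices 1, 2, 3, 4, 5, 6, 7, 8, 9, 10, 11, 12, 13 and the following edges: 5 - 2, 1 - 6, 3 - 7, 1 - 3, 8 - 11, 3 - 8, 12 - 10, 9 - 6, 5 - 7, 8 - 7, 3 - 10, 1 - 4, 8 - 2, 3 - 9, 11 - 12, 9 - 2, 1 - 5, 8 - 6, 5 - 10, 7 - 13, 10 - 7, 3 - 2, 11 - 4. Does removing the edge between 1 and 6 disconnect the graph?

After removing 1 - 6, the path 1-3-8-6 still connects them, so the edge is not a bridge.

No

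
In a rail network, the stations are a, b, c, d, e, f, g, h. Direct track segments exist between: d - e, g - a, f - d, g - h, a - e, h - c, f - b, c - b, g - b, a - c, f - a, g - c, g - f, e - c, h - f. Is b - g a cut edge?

No

After removing b - g, the path b-f-g still connects them, so the edge is not a bridge.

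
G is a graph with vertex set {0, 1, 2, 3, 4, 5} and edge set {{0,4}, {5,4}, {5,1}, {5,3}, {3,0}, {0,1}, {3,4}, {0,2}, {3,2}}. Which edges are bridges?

none

The edges on the cycle 3-0-2-3 are not bridges since each lies on that cycle.
Every edge lies on some cycle, so there are no bridges.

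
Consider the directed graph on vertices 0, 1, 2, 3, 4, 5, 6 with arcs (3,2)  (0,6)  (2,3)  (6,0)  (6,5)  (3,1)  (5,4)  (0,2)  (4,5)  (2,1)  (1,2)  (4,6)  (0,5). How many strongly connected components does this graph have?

{0, 4, 5, 6} are all mutually reachable — one SCC of size 4.
{1, 2, 3} are all mutually reachable — one SCC of size 3.
That gives 2 strongly connected components.

2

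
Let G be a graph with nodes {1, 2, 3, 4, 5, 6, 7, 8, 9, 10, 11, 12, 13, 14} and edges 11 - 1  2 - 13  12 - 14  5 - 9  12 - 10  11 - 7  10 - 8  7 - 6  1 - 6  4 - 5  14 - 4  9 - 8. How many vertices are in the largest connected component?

7

3 is isolated — a component by itself.
Starting from 2 we can reach 2, 13. That is one component of size 2.
Starting from 1 we can reach 1, 6, 7, 11. That is one component of size 4.
Starting from 4 we can reach 4, 5, 8, 9, 10, 12, 14. That is one component of size 7.
The largest has 7 vertices.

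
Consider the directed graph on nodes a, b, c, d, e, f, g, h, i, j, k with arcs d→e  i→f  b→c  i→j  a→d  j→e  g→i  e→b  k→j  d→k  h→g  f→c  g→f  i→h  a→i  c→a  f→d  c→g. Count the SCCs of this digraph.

{a, b, c, d, e, f, g, h, i, j, k} are all mutually reachable — one SCC of size 11.
That gives 1 strongly connected component.

1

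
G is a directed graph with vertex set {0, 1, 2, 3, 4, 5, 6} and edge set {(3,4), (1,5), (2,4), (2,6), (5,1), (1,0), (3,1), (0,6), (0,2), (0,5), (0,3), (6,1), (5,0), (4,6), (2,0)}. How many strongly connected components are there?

{0, 1, 2, 3, 4, 5, 6} are all mutually reachable — one SCC of size 7.
That gives 1 strongly connected component.

1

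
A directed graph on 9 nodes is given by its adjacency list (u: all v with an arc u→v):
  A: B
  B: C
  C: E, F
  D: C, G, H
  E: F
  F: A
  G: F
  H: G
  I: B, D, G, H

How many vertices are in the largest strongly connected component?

5

{A, B, C, E, F} are all mutually reachable — one SCC of size 5.
{D} is an SCC by itself.
{I} is an SCC by itself.
{H} is an SCC by itself.
{G} is an SCC by itself.
The largest has 5 vertices.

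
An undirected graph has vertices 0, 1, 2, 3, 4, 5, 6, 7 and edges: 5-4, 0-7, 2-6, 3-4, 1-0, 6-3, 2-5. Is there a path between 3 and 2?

Yes

From 3 we can reach 2, 3, 4, 5, 6, which includes 2.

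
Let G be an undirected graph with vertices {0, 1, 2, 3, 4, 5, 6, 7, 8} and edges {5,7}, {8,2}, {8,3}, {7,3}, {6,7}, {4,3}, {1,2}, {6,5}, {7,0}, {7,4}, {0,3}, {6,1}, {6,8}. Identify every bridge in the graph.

none

The edges on the cycle 7-0-3-4-7 are not bridges since each lies on that cycle.
Every edge lies on some cycle, so there are no bridges.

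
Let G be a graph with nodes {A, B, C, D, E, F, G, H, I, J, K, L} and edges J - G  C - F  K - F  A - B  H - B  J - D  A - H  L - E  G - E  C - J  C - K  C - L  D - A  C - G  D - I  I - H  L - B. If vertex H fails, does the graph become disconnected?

No

Deleting H leaves 1 component (was 1) (its neighbors A, B, I remain connected to each other), so H is not a cut vertex.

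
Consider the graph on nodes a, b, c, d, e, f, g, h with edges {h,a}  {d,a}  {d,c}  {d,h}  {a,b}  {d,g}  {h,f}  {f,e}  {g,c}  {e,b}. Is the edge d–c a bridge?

After removing d–c, the path d-g-c still connects them, so the edge is not a bridge.

No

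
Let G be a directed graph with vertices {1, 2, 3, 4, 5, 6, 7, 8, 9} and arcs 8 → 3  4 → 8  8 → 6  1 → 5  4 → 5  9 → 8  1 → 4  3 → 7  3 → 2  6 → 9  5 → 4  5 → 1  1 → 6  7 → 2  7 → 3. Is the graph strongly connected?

There is no directed path from 2 to 5, so the graph is not strongly connected.

No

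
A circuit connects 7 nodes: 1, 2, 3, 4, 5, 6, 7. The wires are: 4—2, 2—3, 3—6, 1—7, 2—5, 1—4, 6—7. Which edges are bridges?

2-5

The edges on the cycle 1-4-2-3-6-7-1 are not bridges since each lies on that cycle.
But removing 2—5 disconnects 2 from 5 — this is a bridge.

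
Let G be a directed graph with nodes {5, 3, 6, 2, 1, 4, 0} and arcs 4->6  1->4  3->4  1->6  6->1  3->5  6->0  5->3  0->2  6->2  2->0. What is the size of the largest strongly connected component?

{1, 4, 6} are all mutually reachable — one SCC of size 3.
{3, 5} are all mutually reachable — one SCC of size 2.
{0, 2} are all mutually reachable — one SCC of size 2.
The largest has 3 vertices.

3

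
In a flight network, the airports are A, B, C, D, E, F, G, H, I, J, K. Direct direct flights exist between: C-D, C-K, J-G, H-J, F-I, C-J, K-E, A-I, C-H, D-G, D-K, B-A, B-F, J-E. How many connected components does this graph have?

2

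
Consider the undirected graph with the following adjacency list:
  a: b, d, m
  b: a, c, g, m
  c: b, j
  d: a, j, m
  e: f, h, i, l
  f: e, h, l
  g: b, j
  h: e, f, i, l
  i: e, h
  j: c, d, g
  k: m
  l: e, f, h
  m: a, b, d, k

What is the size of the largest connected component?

Starting from e we can reach e, f, h, i, l. That is one component of size 5.
Starting from a we can reach a, b, c, d, g, j, k, m. That is one component of size 8.
The largest has 8 vertices.

8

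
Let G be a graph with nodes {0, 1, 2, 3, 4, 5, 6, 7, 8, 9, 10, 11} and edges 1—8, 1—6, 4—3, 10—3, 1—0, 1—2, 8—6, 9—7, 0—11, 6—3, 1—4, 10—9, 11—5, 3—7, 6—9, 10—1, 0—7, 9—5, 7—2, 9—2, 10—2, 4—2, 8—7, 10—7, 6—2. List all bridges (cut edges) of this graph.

none

The edges on the cycle 1-8-6-9-5-11-0-1 are not bridges since each lies on that cycle.
Every edge lies on some cycle, so there are no bridges.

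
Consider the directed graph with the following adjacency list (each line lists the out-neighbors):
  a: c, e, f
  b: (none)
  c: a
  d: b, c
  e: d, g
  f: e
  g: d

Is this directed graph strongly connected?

There is no directed path from b to f, so the graph is not strongly connected.

No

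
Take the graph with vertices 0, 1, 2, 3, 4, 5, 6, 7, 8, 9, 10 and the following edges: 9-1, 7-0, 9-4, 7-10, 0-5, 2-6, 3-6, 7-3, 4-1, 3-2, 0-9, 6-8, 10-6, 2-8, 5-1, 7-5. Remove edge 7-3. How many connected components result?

1

7 and 3 are still connected via 7-10-6-3, so the component count stays at 1.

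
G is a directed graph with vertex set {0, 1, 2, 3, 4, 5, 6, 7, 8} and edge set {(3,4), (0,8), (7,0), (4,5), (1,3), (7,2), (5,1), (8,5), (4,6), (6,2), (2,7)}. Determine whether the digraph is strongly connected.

From 0 we can reach every vertex (0, 1, 2, 3, 4, 5, 6, 7, 8), and every vertex can reach 0 (0, 1, 2, 3, 4, 5, 6, 7, 8). So the whole graph is one strongly connected component.

Yes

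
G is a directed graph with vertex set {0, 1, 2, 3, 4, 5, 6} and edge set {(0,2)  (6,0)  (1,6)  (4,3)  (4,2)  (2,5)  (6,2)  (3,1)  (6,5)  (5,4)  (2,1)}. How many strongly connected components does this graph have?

1

{0, 1, 2, 3, 4, 5, 6} are all mutually reachable — one SCC of size 7.
That gives 1 strongly connected component.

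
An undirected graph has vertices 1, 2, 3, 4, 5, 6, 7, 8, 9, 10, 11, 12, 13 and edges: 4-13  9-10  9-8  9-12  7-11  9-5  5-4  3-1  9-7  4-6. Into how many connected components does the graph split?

3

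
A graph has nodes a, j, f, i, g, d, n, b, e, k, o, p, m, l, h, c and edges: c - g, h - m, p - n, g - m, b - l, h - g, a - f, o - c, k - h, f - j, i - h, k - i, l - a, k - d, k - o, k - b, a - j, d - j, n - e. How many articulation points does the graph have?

Removing k increases the component count from 2 to 3, so k is a cut vertex.
Removing n increases the component count from 2 to 3, so n is a cut vertex.
By contrast removing a leaves 2 components; it is not a cut vertex. No other vertex is a cut vertex either.

2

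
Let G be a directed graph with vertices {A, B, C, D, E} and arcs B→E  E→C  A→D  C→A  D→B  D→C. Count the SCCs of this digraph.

1

{A, B, C, D, E} are all mutually reachable — one SCC of size 5.
That gives 1 strongly connected component.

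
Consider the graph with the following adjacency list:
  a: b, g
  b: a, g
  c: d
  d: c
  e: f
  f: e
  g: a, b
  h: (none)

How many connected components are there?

4

h is isolated — a component by itself.
Starting from e we can reach e, f. That is one component of size 2.
Starting from c we can reach c, d. That is one component of size 2.
Starting from a we can reach a, b, g. That is one component of size 3.
Total: 4 components.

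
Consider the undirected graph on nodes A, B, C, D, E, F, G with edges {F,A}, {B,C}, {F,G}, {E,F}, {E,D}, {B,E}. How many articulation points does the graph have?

3

Removing B increases the component count from 1 to 2, so B is a cut vertex.
Removing E increases the component count from 1 to 3, so E is a cut vertex.
Removing F increases the component count from 1 to 3, so F is a cut vertex.
By contrast removing G leaves 1 component; it is not a cut vertex. No other vertex is a cut vertex either.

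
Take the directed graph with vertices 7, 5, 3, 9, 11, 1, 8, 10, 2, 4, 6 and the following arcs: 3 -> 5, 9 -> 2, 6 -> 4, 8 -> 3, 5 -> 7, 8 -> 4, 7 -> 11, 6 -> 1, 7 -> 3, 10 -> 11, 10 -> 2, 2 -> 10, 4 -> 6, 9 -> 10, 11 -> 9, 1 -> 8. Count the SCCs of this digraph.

{2, 9, 10, 11} are all mutually reachable — one SCC of size 4.
{1, 4, 6, 8} are all mutually reachable — one SCC of size 4.
{3, 5, 7} are all mutually reachable — one SCC of size 3.
That gives 3 strongly connected components.

3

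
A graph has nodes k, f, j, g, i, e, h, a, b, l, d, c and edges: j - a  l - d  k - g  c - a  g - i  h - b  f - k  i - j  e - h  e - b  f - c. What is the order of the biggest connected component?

Starting from d we can reach d, l. That is one component of size 2.
Starting from b we can reach b, e, h. That is one component of size 3.
Starting from a we can reach a, c, f, g, i, j, k. That is one component of size 7.
The largest has 7 vertices.

7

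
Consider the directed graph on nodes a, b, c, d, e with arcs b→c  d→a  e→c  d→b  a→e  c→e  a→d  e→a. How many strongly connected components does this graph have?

1

{a, b, c, d, e} are all mutually reachable — one SCC of size 5.
That gives 1 strongly connected component.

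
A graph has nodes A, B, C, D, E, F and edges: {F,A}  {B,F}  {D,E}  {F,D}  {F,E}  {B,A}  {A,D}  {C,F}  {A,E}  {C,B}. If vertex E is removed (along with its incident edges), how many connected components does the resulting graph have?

1

With E gone, the remaining components are: {A, B, C, D, F}.
That is 1 component.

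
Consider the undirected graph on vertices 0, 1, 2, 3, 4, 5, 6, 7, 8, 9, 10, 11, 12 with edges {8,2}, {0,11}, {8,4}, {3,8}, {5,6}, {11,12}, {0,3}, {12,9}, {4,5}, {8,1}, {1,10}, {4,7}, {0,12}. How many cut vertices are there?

Removing 0 increases the component count from 1 to 2, so 0 is a cut vertex.
Removing 1 increases the component count from 1 to 2, so 1 is a cut vertex.
Removing 3 increases the component count from 1 to 2, so 3 is a cut vertex.
Likewise 4, 5, 8, 12 are cut vertices.
By contrast removing 6 leaves 1 component; it is not a cut vertex. No other vertex is a cut vertex either.

7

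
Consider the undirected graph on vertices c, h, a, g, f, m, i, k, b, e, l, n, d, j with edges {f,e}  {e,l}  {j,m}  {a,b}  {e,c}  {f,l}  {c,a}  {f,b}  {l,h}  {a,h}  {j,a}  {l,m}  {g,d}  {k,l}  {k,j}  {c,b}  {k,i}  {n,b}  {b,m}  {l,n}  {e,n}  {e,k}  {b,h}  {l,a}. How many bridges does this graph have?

The edges on the cycle f-e-k-j-a-l-f are not bridges since each lies on that cycle.
But removing g–d disconnects g from d; removing i–k disconnects i from k — these are bridges.
That makes 2 bridges.

2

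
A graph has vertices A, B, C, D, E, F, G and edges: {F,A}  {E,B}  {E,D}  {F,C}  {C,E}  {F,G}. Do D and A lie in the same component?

Yes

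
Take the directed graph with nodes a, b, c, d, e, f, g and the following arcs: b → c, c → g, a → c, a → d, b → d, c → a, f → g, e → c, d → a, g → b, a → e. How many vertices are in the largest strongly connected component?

6

{a, b, c, d, e, g} are all mutually reachable — one SCC of size 6.
{f} is an SCC by itself.
The largest has 6 vertices.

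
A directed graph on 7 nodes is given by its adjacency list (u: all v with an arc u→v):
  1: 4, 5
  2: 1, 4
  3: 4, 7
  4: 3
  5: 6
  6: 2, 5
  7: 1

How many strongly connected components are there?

1

{1, 2, 3, 4, 5, 6, 7} are all mutually reachable — one SCC of size 7.
That gives 1 strongly connected component.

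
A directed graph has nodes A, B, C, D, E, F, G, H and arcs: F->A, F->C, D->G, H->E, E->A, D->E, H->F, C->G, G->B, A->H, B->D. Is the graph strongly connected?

Yes

From D we can reach every vertex (A, B, C, D, E, F, G, H), and every vertex can reach D (A, B, C, D, E, F, G, H). So the whole graph is one strongly connected component.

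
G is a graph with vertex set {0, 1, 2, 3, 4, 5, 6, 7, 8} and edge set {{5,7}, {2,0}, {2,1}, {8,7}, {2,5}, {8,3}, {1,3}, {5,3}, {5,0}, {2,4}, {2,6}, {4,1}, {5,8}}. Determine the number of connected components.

1

Starting from 0 we can reach 0, 1, 2, 3, 4, 5, 6, 7, 8. That is one component of size 9.
Total: 1 component.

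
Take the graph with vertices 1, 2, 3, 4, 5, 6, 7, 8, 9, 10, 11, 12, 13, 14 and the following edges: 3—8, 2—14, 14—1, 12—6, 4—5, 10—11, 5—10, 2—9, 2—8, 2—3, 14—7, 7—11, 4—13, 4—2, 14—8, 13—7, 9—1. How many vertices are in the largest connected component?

12

Starting from 6 we can reach 6, 12. That is one component of size 2.
Starting from 1 we can reach 1, 2, 3, 4, 5, 7, 8, 9, 10, 11, 13, 14. That is one component of size 12.
The largest has 12 vertices.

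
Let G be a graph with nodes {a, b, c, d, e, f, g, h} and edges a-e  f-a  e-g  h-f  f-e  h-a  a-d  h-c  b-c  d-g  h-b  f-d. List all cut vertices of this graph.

Removing h increases the component count from 1 to 2, so h is a cut vertex.
By contrast removing c leaves 1 component; it is not a cut vertex. No other vertex is a cut vertex either.

h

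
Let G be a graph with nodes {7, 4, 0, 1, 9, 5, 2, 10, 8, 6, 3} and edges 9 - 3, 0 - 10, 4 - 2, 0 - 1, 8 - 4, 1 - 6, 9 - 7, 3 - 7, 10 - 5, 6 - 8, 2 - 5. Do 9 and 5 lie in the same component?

The component containing 9 is {3, 7, 9}, and 5 is not in it.

No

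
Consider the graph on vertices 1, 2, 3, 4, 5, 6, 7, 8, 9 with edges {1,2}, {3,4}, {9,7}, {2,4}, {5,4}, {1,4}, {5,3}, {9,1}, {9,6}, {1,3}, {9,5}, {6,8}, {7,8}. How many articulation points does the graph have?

Removing 9 increases the component count from 1 to 2, so 9 is a cut vertex.
By contrast removing 5 leaves 1 component; it is not a cut vertex. No other vertex is a cut vertex either.

1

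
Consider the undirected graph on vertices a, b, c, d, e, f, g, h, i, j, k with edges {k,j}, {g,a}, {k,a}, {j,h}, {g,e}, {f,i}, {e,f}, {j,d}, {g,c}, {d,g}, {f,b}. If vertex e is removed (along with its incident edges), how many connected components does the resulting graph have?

2

With e gone, the remaining components are: {b, f, i}; {a, c, d, g, h, j, k}.
That is 2 components.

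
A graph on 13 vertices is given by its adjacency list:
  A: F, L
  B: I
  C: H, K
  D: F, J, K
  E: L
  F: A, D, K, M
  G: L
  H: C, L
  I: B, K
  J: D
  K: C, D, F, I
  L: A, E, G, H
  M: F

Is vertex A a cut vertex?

No

Deleting A leaves 1 component (was 1) (its neighbors F, L remain connected to each other), so A is not a cut vertex.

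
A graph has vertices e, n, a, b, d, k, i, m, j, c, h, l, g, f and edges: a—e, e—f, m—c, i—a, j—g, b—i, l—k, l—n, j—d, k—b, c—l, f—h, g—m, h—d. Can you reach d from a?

From a we can reach a, b, c, d, e, f, g, h, i, j, k, l, m, n, which includes d.

Yes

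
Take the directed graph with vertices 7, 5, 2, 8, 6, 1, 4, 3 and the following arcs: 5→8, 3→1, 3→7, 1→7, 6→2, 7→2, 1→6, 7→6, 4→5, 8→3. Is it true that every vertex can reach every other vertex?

No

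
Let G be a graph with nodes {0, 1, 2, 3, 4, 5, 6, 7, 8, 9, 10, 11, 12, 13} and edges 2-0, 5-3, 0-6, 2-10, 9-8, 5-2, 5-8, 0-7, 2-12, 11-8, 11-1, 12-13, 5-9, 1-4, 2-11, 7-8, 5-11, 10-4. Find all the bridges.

The edges on the cycle 2-10-4-1-11-2 are not bridges since each lies on that cycle.
But removing 0-6 disconnects 0 from 6; removing 12-2 disconnects 12 from 2; removing 13-12 disconnects 13 from 12; removing 3-5 disconnects 3 from 5 — these are bridges.

0-6, 12-13, 12-2, 3-5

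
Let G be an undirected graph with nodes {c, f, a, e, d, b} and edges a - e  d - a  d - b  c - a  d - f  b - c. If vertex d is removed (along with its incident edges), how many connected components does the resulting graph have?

With d gone, the remaining components are: {f}; {a, b, c, e}.
That is 2 components.

2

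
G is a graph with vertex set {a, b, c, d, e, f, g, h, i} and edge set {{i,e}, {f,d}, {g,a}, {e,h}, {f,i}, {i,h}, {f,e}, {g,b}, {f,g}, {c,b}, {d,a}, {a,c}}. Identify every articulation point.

f

Removing f increases the component count from 1 to 2, so f is a cut vertex.
By contrast removing c leaves 1 component; it is not a cut vertex. No other vertex is a cut vertex either.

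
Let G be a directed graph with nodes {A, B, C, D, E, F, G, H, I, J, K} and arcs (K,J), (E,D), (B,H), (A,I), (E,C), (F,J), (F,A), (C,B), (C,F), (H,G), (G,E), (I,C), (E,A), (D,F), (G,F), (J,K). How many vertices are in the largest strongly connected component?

{A, B, C, D, E, F, G, H, I} are all mutually reachable — one SCC of size 9.
{J, K} are all mutually reachable — one SCC of size 2.
The largest has 9 vertices.

9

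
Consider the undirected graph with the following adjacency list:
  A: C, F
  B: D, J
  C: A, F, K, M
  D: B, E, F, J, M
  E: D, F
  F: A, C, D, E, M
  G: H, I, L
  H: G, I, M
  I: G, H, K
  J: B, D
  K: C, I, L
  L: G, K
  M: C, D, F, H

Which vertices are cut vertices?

Removing D increases the component count from 1 to 2, so D is a cut vertex.
By contrast removing E leaves 1 component; it is not a cut vertex. No other vertex is a cut vertex either.

D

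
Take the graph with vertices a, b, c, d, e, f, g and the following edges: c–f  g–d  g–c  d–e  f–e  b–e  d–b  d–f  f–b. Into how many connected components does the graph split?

2

a is isolated — a component by itself.
Starting from b we can reach b, c, d, e, f, g. That is one component of size 6.
Total: 2 components.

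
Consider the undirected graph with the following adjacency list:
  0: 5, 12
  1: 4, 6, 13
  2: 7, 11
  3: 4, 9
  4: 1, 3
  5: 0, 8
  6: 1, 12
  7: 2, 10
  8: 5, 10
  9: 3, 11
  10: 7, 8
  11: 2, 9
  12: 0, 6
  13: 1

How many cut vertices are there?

Removing 1 increases the component count from 1 to 2, so 1 is a cut vertex.
By contrast removing 12 leaves 1 component; it is not a cut vertex. No other vertex is a cut vertex either.

1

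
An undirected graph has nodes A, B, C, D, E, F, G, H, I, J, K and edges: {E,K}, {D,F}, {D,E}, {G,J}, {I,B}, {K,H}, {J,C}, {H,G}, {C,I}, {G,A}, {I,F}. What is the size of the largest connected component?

11

Starting from A we can reach A, B, C, D, E, F, G, H, I, J, K. That is one component of size 11.
The largest has 11 vertices.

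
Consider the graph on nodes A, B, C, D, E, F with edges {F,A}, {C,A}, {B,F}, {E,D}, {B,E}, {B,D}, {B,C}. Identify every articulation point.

B

Removing B increases the component count from 1 to 2, so B is a cut vertex.
By contrast removing D leaves 1 component; it is not a cut vertex. No other vertex is a cut vertex either.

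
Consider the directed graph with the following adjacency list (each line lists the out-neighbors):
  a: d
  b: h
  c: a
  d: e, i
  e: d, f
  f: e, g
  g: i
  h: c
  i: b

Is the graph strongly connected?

Yes

From d we can reach every vertex (a, b, c, d, e, f, g, h, i), and every vertex can reach d (a, b, c, d, e, f, g, h, i). So the whole graph is one strongly connected component.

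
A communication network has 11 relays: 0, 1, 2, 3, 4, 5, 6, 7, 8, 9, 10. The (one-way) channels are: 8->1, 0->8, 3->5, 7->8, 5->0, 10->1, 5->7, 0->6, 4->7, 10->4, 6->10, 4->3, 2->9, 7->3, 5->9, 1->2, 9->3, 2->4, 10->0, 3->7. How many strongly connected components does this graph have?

{0, 1, 2, 3, 4, 5, 6, 7, 8, 9, 10} are all mutually reachable — one SCC of size 11.
That gives 1 strongly connected component.

1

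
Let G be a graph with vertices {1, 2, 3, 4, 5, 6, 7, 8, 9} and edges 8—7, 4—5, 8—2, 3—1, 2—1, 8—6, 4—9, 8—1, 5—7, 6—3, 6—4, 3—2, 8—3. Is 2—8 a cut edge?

After removing 2—8, the path 2-3-8 still connects them, so the edge is not a bridge.

No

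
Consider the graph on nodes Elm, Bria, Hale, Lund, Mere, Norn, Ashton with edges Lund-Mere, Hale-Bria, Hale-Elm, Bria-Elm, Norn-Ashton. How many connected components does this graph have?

3

Starting from Lund we can reach Lund, Mere. That is one component of size 2.
Starting from Norn we can reach Norn, Ashton. That is one component of size 2.
Starting from Elm we can reach Elm, Bria, Hale. That is one component of size 3.
Total: 3 components.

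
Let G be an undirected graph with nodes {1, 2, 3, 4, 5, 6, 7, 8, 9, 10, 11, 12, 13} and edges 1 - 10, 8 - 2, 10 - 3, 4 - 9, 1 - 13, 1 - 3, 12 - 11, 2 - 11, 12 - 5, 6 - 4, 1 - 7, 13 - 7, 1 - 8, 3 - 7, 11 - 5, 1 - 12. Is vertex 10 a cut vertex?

No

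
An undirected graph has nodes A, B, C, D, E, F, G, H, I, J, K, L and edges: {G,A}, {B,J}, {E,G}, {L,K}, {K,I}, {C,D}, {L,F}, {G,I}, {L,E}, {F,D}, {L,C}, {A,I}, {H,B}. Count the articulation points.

2

Removing B increases the component count from 2 to 3, so B is a cut vertex.
Removing L increases the component count from 2 to 3, so L is a cut vertex.
By contrast removing I leaves 2 components; it is not a cut vertex. No other vertex is a cut vertex either.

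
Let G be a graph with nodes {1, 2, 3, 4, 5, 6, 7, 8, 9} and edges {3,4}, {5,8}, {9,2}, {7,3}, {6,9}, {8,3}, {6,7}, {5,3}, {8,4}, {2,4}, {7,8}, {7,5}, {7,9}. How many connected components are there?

1 is isolated — a component by itself.
Starting from 2 we can reach 2, 3, 4, 5, 6, 7, 8, 9. That is one component of size 8.
Total: 2 components.

2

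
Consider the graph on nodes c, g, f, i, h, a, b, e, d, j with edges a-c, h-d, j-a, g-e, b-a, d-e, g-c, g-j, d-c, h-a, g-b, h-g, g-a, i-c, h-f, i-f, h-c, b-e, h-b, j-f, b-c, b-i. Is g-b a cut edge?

No

After removing g-b, the path g-h-b still connects them, so the edge is not a bridge.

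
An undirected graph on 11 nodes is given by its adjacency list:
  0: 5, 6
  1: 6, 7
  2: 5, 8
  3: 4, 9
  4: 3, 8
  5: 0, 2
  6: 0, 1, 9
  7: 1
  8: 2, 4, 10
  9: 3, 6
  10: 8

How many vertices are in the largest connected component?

11

Starting from 0 we can reach 0, 1, 2, 3, 4, 5, 6, 7, 8, 9, 10. That is one component of size 11.
The largest has 11 vertices.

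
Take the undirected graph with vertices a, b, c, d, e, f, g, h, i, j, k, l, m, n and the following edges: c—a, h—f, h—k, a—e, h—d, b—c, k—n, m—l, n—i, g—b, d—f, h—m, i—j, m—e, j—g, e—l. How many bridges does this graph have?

The edges on the cycle h-d-f-h are not bridges since each lies on that cycle.
Every edge lies on some cycle, so there are no bridges.

0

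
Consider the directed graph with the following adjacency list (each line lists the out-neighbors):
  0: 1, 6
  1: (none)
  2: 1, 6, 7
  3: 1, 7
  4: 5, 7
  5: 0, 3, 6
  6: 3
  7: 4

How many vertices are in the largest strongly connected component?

{0, 3, 4, 5, 6, 7} are all mutually reachable — one SCC of size 6.
{2} is an SCC by itself.
{1} is an SCC by itself.
The largest has 6 vertices.

6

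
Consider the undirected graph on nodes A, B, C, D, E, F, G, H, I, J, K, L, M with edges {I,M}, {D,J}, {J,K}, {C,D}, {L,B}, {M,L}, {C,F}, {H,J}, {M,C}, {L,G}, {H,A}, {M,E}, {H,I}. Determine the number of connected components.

Starting from A we can reach A, B, C, D, E, F, G, H, I, J, K, L, M. That is one component of size 13.
Total: 1 component.

1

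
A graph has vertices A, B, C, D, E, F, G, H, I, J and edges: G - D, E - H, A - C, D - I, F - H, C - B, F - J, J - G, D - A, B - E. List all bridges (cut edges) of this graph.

D-I

The edges on the cycle F-J-G-D-A-C-B-E-H-F are not bridges since each lies on that cycle.
But removing I - D disconnects I from D — this is a bridge.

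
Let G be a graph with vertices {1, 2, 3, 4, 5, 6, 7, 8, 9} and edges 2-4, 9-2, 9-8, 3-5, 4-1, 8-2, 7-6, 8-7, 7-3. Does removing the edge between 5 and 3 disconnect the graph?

Yes

Removing 5-3 leaves no path between 5 and 3: the component count goes from 1 to 2. So it is a bridge.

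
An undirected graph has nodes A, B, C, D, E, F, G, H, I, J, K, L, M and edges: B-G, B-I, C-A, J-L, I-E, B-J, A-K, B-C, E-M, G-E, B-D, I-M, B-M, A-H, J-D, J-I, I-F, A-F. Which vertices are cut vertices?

A, J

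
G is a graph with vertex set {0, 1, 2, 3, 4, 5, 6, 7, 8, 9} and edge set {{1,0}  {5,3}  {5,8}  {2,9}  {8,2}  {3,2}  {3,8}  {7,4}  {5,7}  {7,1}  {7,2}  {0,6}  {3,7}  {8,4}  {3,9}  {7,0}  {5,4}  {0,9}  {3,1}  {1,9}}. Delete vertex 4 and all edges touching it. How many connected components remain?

1

With 4 gone, the remaining components are: {0, 1, 2, 3, 5, 6, 7, 8, 9}.
That is 1 component.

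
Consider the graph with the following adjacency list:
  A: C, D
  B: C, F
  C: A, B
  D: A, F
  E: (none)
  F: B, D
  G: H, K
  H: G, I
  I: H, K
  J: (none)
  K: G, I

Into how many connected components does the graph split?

4

J is isolated — a component by itself.
E is isolated — a component by itself.
Starting from G we can reach G, H, I, K. That is one component of size 4.
Starting from A we can reach A, B, C, D, F. That is one component of size 5.
Total: 4 components.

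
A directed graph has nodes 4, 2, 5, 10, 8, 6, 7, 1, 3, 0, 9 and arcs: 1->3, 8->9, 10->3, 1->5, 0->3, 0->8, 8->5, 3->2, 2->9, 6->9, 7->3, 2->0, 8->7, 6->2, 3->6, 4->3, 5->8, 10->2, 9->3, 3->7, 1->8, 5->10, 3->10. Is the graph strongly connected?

No

There is no directed path from 6 to 4, so the graph is not strongly connected.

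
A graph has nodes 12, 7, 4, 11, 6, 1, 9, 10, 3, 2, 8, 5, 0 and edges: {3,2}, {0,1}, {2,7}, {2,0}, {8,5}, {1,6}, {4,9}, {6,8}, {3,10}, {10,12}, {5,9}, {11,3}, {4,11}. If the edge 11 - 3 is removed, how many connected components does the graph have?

11 and 3 are still connected via 11-4-9-5-8-6-1-0-2-3, so the component count stays at 1.

1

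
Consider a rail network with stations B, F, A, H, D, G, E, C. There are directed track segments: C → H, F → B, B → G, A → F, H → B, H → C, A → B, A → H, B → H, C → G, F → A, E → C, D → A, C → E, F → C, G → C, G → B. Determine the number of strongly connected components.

3

{B, C, E, G, H} are all mutually reachable — one SCC of size 5.
{A, F} are all mutually reachable — one SCC of size 2.
{D} is an SCC by itself.
That gives 3 strongly connected components.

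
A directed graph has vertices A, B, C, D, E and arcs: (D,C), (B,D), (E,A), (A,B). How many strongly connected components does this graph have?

5

{D} is an SCC by itself.
{C} is an SCC by itself.
{A} is an SCC by itself.
{E} is an SCC by itself.
{B} is an SCC by itself.
That gives 5 strongly connected components.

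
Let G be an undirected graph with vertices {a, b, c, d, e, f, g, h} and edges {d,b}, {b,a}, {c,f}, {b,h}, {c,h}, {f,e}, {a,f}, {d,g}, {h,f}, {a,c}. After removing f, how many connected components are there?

With f gone, the remaining components are: {e}; {a, b, c, d, g, h}.
That is 2 components.

2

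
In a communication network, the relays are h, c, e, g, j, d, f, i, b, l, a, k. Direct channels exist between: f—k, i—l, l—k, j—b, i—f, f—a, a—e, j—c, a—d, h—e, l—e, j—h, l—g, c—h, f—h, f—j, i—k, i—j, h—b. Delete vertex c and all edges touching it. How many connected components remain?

With c gone, the remaining components are: {a, b, d, e, f, g, h, i, j, k, l}.
That is 1 component.

1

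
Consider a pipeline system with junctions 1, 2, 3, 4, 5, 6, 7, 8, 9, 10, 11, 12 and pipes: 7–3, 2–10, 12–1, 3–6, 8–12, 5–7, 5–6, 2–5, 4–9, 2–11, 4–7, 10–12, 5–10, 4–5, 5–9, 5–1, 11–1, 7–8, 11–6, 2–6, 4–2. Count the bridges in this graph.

The edges on the cycle 2-11-1-5-2 are not bridges since each lies on that cycle.
Every edge lies on some cycle, so there are no bridges.

0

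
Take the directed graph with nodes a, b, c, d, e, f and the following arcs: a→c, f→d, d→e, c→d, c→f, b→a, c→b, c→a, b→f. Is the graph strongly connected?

No

There is no directed path from e to d, so the graph is not strongly connected.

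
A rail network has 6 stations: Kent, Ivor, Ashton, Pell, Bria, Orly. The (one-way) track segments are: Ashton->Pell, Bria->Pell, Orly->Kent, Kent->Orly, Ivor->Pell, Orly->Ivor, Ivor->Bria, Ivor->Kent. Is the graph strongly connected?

There is no directed path from Bria to Ashton, so the graph is not strongly connected.

No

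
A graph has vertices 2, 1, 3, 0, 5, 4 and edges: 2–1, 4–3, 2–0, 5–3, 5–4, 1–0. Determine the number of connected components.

Starting from 3 we can reach 3, 4, 5. That is one component of size 3.
Starting from 0 we can reach 0, 1, 2. That is one component of size 3.
Total: 2 components.

2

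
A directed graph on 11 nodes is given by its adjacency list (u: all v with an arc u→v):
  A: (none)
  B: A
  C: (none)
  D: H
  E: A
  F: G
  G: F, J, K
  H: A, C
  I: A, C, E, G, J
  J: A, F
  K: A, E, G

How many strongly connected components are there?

{F, G, J, K} are all mutually reachable — one SCC of size 4.
{A} is an SCC by itself.
{H} is an SCC by itself.
{E} is an SCC by itself.
{C} is an SCC by itself.
(and 3 more singleton SCCs)
That gives 8 strongly connected components.

8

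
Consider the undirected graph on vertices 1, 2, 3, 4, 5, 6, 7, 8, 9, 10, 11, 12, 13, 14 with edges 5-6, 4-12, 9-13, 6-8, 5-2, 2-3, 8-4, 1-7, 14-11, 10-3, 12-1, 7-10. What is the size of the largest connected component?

Starting from 11 we can reach 11, 14. That is one component of size 2.
Starting from 9 we can reach 9, 13. That is one component of size 2.
Starting from 1 we can reach 1, 2, 3, 4, 5, 6, 7, 8, 10, 12. That is one component of size 10.
The largest has 10 vertices.

10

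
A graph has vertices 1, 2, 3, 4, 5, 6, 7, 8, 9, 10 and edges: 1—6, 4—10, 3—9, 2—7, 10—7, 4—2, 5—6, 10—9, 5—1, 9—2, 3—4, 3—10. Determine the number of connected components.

8 is isolated — a component by itself.
Starting from 1 we can reach 1, 5, 6. That is one component of size 3.
Starting from 2 we can reach 2, 3, 4, 7, 9, 10. That is one component of size 6.
Total: 3 components.

3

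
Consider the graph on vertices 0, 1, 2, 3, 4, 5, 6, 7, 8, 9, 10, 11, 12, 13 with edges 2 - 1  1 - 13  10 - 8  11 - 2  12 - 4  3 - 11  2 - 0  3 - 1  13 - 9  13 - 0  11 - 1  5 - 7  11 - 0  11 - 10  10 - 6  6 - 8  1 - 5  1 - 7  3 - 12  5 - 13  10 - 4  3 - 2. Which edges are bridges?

13-9

The edges on the cycle 3-11-2-3 are not bridges since each lies on that cycle.
But removing 13 - 9 disconnects 13 from 9 — this is a bridge.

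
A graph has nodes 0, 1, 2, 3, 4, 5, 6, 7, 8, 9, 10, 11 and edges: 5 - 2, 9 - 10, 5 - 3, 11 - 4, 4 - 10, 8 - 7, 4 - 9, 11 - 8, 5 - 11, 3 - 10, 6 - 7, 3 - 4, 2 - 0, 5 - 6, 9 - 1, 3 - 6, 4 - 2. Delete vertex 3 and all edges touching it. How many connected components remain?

With 3 gone, the remaining components are: {0, 1, 2, 4, 5, 6, 7, 8, 9, 10, 11}.
That is 1 component.

1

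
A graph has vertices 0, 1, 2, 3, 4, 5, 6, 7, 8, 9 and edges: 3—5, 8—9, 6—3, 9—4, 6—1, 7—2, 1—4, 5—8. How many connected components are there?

3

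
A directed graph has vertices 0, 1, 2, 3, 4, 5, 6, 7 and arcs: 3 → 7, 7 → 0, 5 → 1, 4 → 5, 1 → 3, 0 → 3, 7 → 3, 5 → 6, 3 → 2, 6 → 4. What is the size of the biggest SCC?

{0, 3, 7} are all mutually reachable — one SCC of size 3.
{4, 5, 6} are all mutually reachable — one SCC of size 3.
{2} is an SCC by itself.
{1} is an SCC by itself.
The largest has 3 vertices.

3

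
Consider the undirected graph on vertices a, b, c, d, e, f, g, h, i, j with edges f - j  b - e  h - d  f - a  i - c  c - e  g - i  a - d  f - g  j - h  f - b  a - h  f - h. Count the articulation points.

1

Removing f increases the component count from 1 to 2, so f is a cut vertex.
By contrast removing e leaves 1 component; it is not a cut vertex. No other vertex is a cut vertex either.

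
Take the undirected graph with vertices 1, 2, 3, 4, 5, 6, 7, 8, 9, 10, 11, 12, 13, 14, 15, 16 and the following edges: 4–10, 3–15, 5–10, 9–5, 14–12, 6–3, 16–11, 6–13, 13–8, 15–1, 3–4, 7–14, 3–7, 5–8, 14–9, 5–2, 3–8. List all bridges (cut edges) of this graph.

The edges on the cycle 3-7-14-9-5-10-4-3 are not bridges since each lies on that cycle.
But removing 14–12 disconnects 14 from 12; removing 15–3 disconnects 15 from 3; removing 5–2 disconnects 5 from 2; removing 15–1 disconnects 15 from 1 — these are bridges.
In total 5 edges are bridges.

1-15, 11-16, 12-14, 15-3, 2-5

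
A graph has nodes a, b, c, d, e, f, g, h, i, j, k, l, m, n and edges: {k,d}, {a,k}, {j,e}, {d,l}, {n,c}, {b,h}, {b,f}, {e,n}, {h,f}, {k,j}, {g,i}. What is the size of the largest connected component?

m is isolated — a component by itself.
Starting from g we can reach g, i. That is one component of size 2.
Starting from b we can reach b, f, h. That is one component of size 3.
Starting from a we can reach a, c, d, e, j, k, l, n. That is one component of size 8.
The largest has 8 vertices.

8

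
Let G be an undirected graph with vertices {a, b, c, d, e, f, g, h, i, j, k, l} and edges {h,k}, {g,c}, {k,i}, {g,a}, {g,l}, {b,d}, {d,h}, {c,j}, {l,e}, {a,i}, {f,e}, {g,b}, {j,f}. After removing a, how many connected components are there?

1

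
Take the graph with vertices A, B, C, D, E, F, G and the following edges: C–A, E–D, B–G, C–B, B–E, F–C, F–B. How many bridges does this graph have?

The edges on the cycle F-C-B-F are not bridges since each lies on that cycle.
But removing C–A disconnects C from A; removing B–G disconnects B from G; removing B–E disconnects B from E; removing E–D disconnects E from D — these are bridges.
That makes 4 bridges.

4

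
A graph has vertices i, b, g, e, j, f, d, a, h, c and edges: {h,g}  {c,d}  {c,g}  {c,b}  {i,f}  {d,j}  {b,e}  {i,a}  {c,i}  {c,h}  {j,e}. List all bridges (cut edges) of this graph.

a-i, c-i, f-i

The edges on the cycle c-d-j-e-b-c are not bridges since each lies on that cycle.
But removing i-f disconnects i from f; removing a-i disconnects a from i; removing i-c disconnects i from c — these are bridges.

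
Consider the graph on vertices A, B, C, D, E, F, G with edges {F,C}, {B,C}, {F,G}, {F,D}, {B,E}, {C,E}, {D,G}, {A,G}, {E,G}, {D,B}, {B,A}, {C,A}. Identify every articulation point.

none

Removing B, for instance, still leaves 1 component. No single vertex removal increases the component count — the graph has no articulation points.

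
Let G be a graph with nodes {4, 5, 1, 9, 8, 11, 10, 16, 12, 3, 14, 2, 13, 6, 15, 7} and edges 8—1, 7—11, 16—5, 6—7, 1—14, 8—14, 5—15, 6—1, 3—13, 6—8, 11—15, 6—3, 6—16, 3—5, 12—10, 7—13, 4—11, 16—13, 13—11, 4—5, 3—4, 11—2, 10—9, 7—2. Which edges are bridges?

10-12, 10-9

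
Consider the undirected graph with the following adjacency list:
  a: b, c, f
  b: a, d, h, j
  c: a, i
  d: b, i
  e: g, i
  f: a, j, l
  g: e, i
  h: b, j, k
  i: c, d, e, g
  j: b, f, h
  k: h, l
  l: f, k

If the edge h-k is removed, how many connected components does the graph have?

1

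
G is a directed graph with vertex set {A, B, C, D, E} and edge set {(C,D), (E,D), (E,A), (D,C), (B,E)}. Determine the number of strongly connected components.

4

{C, D} are all mutually reachable — one SCC of size 2.
{E} is an SCC by itself.
{A} is an SCC by itself.
{B} is an SCC by itself.
That gives 4 strongly connected components.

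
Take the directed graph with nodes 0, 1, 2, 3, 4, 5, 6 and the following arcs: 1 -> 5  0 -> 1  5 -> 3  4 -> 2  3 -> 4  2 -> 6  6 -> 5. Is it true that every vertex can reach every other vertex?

There is no directed path from 2 to 1, so the graph is not strongly connected.

No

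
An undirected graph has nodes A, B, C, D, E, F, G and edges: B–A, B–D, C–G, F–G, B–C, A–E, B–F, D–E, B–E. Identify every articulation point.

B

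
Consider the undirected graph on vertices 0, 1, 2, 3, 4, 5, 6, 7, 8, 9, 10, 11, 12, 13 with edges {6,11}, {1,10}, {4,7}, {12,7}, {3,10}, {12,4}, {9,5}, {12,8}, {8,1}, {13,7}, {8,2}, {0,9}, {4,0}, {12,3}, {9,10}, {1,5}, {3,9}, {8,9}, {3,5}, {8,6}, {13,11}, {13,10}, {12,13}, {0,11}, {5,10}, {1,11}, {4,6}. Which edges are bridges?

2-8

The edges on the cycle 8-1-11-6-8 are not bridges since each lies on that cycle.
But removing 8 - 2 disconnects 8 from 2 — this is a bridge.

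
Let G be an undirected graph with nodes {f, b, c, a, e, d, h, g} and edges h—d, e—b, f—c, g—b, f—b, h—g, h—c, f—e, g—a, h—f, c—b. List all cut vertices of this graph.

Removing g increases the component count from 1 to 2, so g is a cut vertex.
Removing h increases the component count from 1 to 2, so h is a cut vertex.
By contrast removing d leaves 1 component; it is not a cut vertex. No other vertex is a cut vertex either.

g, h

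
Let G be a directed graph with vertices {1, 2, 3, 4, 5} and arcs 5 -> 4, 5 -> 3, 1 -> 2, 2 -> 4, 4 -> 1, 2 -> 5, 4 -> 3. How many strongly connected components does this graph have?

{1, 2, 4, 5} are all mutually reachable — one SCC of size 4.
{3} is an SCC by itself.
That gives 2 strongly connected components.

2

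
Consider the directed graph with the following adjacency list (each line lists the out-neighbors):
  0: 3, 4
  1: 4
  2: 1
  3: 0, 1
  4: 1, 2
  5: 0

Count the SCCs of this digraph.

3

{1, 2, 4} are all mutually reachable — one SCC of size 3.
{0, 3} are all mutually reachable — one SCC of size 2.
{5} is an SCC by itself.
That gives 3 strongly connected components.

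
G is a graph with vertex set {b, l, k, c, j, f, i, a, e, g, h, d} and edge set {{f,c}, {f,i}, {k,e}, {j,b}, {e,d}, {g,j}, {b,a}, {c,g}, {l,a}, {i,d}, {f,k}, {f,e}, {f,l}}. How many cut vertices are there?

1

Removing f increases the component count from 2 to 3, so f is a cut vertex.
By contrast removing i leaves 2 components; it is not a cut vertex. No other vertex is a cut vertex either.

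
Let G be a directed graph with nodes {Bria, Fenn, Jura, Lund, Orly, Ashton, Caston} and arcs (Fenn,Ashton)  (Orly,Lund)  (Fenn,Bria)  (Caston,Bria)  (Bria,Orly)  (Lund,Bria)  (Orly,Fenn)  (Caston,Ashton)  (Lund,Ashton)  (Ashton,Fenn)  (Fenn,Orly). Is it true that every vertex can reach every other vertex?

No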